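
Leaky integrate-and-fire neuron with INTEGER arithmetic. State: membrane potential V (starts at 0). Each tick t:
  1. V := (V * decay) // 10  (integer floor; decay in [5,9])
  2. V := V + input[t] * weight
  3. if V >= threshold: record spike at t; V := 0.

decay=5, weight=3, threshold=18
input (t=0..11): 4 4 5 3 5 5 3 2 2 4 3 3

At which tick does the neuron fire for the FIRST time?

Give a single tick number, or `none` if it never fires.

t=0: input=4 -> V=12
t=1: input=4 -> V=0 FIRE
t=2: input=5 -> V=15
t=3: input=3 -> V=16
t=4: input=5 -> V=0 FIRE
t=5: input=5 -> V=15
t=6: input=3 -> V=16
t=7: input=2 -> V=14
t=8: input=2 -> V=13
t=9: input=4 -> V=0 FIRE
t=10: input=3 -> V=9
t=11: input=3 -> V=13

Answer: 1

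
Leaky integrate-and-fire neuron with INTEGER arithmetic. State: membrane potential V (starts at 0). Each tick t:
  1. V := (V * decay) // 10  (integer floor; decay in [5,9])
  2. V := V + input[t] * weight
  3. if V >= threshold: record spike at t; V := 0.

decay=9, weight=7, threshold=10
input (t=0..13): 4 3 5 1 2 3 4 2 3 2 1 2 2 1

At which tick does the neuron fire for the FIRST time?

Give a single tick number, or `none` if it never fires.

t=0: input=4 -> V=0 FIRE
t=1: input=3 -> V=0 FIRE
t=2: input=5 -> V=0 FIRE
t=3: input=1 -> V=7
t=4: input=2 -> V=0 FIRE
t=5: input=3 -> V=0 FIRE
t=6: input=4 -> V=0 FIRE
t=7: input=2 -> V=0 FIRE
t=8: input=3 -> V=0 FIRE
t=9: input=2 -> V=0 FIRE
t=10: input=1 -> V=7
t=11: input=2 -> V=0 FIRE
t=12: input=2 -> V=0 FIRE
t=13: input=1 -> V=7

Answer: 0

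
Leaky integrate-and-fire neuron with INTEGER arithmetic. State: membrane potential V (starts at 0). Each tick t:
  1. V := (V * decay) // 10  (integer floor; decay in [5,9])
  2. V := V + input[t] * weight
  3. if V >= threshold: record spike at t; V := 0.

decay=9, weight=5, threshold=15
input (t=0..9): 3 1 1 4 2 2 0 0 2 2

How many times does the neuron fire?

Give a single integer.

t=0: input=3 -> V=0 FIRE
t=1: input=1 -> V=5
t=2: input=1 -> V=9
t=3: input=4 -> V=0 FIRE
t=4: input=2 -> V=10
t=5: input=2 -> V=0 FIRE
t=6: input=0 -> V=0
t=7: input=0 -> V=0
t=8: input=2 -> V=10
t=9: input=2 -> V=0 FIRE

Answer: 4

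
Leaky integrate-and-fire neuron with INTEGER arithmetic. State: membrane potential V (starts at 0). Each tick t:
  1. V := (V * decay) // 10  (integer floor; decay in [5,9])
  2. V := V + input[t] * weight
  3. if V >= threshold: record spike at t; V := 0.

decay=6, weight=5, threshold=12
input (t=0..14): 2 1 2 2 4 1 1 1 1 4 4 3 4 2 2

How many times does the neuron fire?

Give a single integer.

t=0: input=2 -> V=10
t=1: input=1 -> V=11
t=2: input=2 -> V=0 FIRE
t=3: input=2 -> V=10
t=4: input=4 -> V=0 FIRE
t=5: input=1 -> V=5
t=6: input=1 -> V=8
t=7: input=1 -> V=9
t=8: input=1 -> V=10
t=9: input=4 -> V=0 FIRE
t=10: input=4 -> V=0 FIRE
t=11: input=3 -> V=0 FIRE
t=12: input=4 -> V=0 FIRE
t=13: input=2 -> V=10
t=14: input=2 -> V=0 FIRE

Answer: 7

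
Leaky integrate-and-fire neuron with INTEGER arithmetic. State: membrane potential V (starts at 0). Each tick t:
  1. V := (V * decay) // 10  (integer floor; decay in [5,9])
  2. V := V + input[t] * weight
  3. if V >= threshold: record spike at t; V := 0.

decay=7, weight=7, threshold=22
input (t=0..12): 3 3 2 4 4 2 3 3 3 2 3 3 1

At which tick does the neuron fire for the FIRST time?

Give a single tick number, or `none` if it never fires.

t=0: input=3 -> V=21
t=1: input=3 -> V=0 FIRE
t=2: input=2 -> V=14
t=3: input=4 -> V=0 FIRE
t=4: input=4 -> V=0 FIRE
t=5: input=2 -> V=14
t=6: input=3 -> V=0 FIRE
t=7: input=3 -> V=21
t=8: input=3 -> V=0 FIRE
t=9: input=2 -> V=14
t=10: input=3 -> V=0 FIRE
t=11: input=3 -> V=21
t=12: input=1 -> V=21

Answer: 1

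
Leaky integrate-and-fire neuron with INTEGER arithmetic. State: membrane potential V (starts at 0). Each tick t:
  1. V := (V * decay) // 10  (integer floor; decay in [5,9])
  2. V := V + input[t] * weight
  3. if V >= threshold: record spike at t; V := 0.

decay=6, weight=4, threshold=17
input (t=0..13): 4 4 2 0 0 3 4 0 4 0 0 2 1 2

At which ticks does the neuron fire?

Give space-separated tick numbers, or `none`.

Answer: 1 6

Derivation:
t=0: input=4 -> V=16
t=1: input=4 -> V=0 FIRE
t=2: input=2 -> V=8
t=3: input=0 -> V=4
t=4: input=0 -> V=2
t=5: input=3 -> V=13
t=6: input=4 -> V=0 FIRE
t=7: input=0 -> V=0
t=8: input=4 -> V=16
t=9: input=0 -> V=9
t=10: input=0 -> V=5
t=11: input=2 -> V=11
t=12: input=1 -> V=10
t=13: input=2 -> V=14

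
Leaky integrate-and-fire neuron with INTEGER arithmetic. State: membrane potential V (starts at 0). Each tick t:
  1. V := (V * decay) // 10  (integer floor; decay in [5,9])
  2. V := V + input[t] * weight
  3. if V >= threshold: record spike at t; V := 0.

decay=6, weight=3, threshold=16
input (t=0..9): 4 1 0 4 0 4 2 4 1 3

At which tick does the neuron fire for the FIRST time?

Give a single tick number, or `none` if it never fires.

t=0: input=4 -> V=12
t=1: input=1 -> V=10
t=2: input=0 -> V=6
t=3: input=4 -> V=15
t=4: input=0 -> V=9
t=5: input=4 -> V=0 FIRE
t=6: input=2 -> V=6
t=7: input=4 -> V=15
t=8: input=1 -> V=12
t=9: input=3 -> V=0 FIRE

Answer: 5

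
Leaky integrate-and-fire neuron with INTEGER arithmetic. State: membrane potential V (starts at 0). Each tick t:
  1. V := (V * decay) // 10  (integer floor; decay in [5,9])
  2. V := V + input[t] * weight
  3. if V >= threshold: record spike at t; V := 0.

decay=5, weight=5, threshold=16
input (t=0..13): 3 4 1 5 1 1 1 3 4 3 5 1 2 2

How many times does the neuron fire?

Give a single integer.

t=0: input=3 -> V=15
t=1: input=4 -> V=0 FIRE
t=2: input=1 -> V=5
t=3: input=5 -> V=0 FIRE
t=4: input=1 -> V=5
t=5: input=1 -> V=7
t=6: input=1 -> V=8
t=7: input=3 -> V=0 FIRE
t=8: input=4 -> V=0 FIRE
t=9: input=3 -> V=15
t=10: input=5 -> V=0 FIRE
t=11: input=1 -> V=5
t=12: input=2 -> V=12
t=13: input=2 -> V=0 FIRE

Answer: 6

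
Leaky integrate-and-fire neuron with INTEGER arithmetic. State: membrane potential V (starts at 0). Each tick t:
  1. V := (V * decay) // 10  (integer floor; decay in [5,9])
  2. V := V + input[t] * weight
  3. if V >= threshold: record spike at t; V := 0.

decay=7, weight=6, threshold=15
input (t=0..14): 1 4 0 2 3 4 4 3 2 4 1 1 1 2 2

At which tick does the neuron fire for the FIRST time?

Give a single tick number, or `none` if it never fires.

Answer: 1

Derivation:
t=0: input=1 -> V=6
t=1: input=4 -> V=0 FIRE
t=2: input=0 -> V=0
t=3: input=2 -> V=12
t=4: input=3 -> V=0 FIRE
t=5: input=4 -> V=0 FIRE
t=6: input=4 -> V=0 FIRE
t=7: input=3 -> V=0 FIRE
t=8: input=2 -> V=12
t=9: input=4 -> V=0 FIRE
t=10: input=1 -> V=6
t=11: input=1 -> V=10
t=12: input=1 -> V=13
t=13: input=2 -> V=0 FIRE
t=14: input=2 -> V=12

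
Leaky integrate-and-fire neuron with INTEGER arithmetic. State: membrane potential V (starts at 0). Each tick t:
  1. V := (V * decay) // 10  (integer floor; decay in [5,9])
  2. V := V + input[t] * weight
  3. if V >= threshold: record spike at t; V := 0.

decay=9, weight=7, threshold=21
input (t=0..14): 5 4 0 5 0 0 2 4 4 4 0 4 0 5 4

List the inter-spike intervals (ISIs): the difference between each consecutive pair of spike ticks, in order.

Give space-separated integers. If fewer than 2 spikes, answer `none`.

t=0: input=5 -> V=0 FIRE
t=1: input=4 -> V=0 FIRE
t=2: input=0 -> V=0
t=3: input=5 -> V=0 FIRE
t=4: input=0 -> V=0
t=5: input=0 -> V=0
t=6: input=2 -> V=14
t=7: input=4 -> V=0 FIRE
t=8: input=4 -> V=0 FIRE
t=9: input=4 -> V=0 FIRE
t=10: input=0 -> V=0
t=11: input=4 -> V=0 FIRE
t=12: input=0 -> V=0
t=13: input=5 -> V=0 FIRE
t=14: input=4 -> V=0 FIRE

Answer: 1 2 4 1 1 2 2 1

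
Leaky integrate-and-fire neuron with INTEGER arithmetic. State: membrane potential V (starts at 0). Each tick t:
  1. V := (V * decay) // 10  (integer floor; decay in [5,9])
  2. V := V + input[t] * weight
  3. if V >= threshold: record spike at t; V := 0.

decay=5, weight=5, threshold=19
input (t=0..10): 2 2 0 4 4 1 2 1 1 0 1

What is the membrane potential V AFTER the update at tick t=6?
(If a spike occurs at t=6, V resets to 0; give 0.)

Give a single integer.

t=0: input=2 -> V=10
t=1: input=2 -> V=15
t=2: input=0 -> V=7
t=3: input=4 -> V=0 FIRE
t=4: input=4 -> V=0 FIRE
t=5: input=1 -> V=5
t=6: input=2 -> V=12
t=7: input=1 -> V=11
t=8: input=1 -> V=10
t=9: input=0 -> V=5
t=10: input=1 -> V=7

Answer: 12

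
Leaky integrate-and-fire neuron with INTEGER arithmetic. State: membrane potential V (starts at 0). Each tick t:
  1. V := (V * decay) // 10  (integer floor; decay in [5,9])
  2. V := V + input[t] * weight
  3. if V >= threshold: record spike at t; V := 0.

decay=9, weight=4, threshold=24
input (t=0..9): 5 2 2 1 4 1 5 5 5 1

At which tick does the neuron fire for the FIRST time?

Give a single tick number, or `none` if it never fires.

t=0: input=5 -> V=20
t=1: input=2 -> V=0 FIRE
t=2: input=2 -> V=8
t=3: input=1 -> V=11
t=4: input=4 -> V=0 FIRE
t=5: input=1 -> V=4
t=6: input=5 -> V=23
t=7: input=5 -> V=0 FIRE
t=8: input=5 -> V=20
t=9: input=1 -> V=22

Answer: 1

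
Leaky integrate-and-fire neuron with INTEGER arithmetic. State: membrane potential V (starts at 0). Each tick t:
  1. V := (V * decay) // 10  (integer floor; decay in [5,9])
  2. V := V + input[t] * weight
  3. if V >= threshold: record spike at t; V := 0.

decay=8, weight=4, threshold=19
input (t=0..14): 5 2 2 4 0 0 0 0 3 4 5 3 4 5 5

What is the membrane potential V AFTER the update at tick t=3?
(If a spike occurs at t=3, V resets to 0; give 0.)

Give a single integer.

Answer: 0

Derivation:
t=0: input=5 -> V=0 FIRE
t=1: input=2 -> V=8
t=2: input=2 -> V=14
t=3: input=4 -> V=0 FIRE
t=4: input=0 -> V=0
t=5: input=0 -> V=0
t=6: input=0 -> V=0
t=7: input=0 -> V=0
t=8: input=3 -> V=12
t=9: input=4 -> V=0 FIRE
t=10: input=5 -> V=0 FIRE
t=11: input=3 -> V=12
t=12: input=4 -> V=0 FIRE
t=13: input=5 -> V=0 FIRE
t=14: input=5 -> V=0 FIRE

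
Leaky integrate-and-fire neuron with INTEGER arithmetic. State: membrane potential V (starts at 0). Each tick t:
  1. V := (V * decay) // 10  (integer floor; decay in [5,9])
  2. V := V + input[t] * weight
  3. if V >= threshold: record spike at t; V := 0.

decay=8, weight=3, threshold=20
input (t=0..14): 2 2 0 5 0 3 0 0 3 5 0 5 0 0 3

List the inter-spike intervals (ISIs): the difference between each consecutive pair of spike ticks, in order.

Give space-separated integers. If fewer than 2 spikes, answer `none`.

Answer: 6

Derivation:
t=0: input=2 -> V=6
t=1: input=2 -> V=10
t=2: input=0 -> V=8
t=3: input=5 -> V=0 FIRE
t=4: input=0 -> V=0
t=5: input=3 -> V=9
t=6: input=0 -> V=7
t=7: input=0 -> V=5
t=8: input=3 -> V=13
t=9: input=5 -> V=0 FIRE
t=10: input=0 -> V=0
t=11: input=5 -> V=15
t=12: input=0 -> V=12
t=13: input=0 -> V=9
t=14: input=3 -> V=16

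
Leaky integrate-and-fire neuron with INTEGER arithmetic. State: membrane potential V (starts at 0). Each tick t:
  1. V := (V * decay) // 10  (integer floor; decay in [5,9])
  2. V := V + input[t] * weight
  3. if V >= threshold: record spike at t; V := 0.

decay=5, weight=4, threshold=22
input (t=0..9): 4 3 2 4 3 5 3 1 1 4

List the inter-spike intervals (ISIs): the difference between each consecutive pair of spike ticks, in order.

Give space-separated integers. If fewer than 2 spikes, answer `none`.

t=0: input=4 -> V=16
t=1: input=3 -> V=20
t=2: input=2 -> V=18
t=3: input=4 -> V=0 FIRE
t=4: input=3 -> V=12
t=5: input=5 -> V=0 FIRE
t=6: input=3 -> V=12
t=7: input=1 -> V=10
t=8: input=1 -> V=9
t=9: input=4 -> V=20

Answer: 2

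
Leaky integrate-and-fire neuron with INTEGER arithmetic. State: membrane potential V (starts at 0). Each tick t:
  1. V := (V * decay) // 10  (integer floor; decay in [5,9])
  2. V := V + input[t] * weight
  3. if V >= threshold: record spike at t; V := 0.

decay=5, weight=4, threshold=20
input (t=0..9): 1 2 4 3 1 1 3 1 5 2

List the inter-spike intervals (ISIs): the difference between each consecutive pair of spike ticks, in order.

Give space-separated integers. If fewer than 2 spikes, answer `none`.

t=0: input=1 -> V=4
t=1: input=2 -> V=10
t=2: input=4 -> V=0 FIRE
t=3: input=3 -> V=12
t=4: input=1 -> V=10
t=5: input=1 -> V=9
t=6: input=3 -> V=16
t=7: input=1 -> V=12
t=8: input=5 -> V=0 FIRE
t=9: input=2 -> V=8

Answer: 6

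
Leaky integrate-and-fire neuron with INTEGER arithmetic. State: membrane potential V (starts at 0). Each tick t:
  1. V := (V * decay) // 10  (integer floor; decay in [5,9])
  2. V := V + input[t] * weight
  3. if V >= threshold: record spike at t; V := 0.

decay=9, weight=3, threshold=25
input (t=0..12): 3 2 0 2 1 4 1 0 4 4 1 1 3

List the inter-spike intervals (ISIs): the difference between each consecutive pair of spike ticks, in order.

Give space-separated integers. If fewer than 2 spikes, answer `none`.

t=0: input=3 -> V=9
t=1: input=2 -> V=14
t=2: input=0 -> V=12
t=3: input=2 -> V=16
t=4: input=1 -> V=17
t=5: input=4 -> V=0 FIRE
t=6: input=1 -> V=3
t=7: input=0 -> V=2
t=8: input=4 -> V=13
t=9: input=4 -> V=23
t=10: input=1 -> V=23
t=11: input=1 -> V=23
t=12: input=3 -> V=0 FIRE

Answer: 7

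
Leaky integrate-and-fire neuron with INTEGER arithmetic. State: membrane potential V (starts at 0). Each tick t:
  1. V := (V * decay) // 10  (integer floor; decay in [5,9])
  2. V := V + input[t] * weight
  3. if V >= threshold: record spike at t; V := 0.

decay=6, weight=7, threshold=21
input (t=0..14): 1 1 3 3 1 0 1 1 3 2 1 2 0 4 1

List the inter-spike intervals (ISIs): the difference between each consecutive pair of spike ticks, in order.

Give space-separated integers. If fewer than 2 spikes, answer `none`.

t=0: input=1 -> V=7
t=1: input=1 -> V=11
t=2: input=3 -> V=0 FIRE
t=3: input=3 -> V=0 FIRE
t=4: input=1 -> V=7
t=5: input=0 -> V=4
t=6: input=1 -> V=9
t=7: input=1 -> V=12
t=8: input=3 -> V=0 FIRE
t=9: input=2 -> V=14
t=10: input=1 -> V=15
t=11: input=2 -> V=0 FIRE
t=12: input=0 -> V=0
t=13: input=4 -> V=0 FIRE
t=14: input=1 -> V=7

Answer: 1 5 3 2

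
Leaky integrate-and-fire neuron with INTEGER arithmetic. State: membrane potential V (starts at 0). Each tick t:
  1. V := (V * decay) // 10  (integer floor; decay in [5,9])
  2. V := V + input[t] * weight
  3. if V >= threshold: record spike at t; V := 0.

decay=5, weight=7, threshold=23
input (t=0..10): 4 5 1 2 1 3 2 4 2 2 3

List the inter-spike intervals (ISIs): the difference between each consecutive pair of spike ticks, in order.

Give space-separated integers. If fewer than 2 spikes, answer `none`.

Answer: 1 4 2 3

Derivation:
t=0: input=4 -> V=0 FIRE
t=1: input=5 -> V=0 FIRE
t=2: input=1 -> V=7
t=3: input=2 -> V=17
t=4: input=1 -> V=15
t=5: input=3 -> V=0 FIRE
t=6: input=2 -> V=14
t=7: input=4 -> V=0 FIRE
t=8: input=2 -> V=14
t=9: input=2 -> V=21
t=10: input=3 -> V=0 FIRE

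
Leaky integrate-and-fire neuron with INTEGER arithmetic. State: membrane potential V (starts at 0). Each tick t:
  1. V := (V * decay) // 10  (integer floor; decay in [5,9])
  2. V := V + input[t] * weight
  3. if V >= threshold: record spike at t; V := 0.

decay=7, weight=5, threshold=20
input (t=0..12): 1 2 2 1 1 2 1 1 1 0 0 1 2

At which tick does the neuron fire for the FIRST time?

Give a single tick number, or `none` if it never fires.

Answer: 5

Derivation:
t=0: input=1 -> V=5
t=1: input=2 -> V=13
t=2: input=2 -> V=19
t=3: input=1 -> V=18
t=4: input=1 -> V=17
t=5: input=2 -> V=0 FIRE
t=6: input=1 -> V=5
t=7: input=1 -> V=8
t=8: input=1 -> V=10
t=9: input=0 -> V=7
t=10: input=0 -> V=4
t=11: input=1 -> V=7
t=12: input=2 -> V=14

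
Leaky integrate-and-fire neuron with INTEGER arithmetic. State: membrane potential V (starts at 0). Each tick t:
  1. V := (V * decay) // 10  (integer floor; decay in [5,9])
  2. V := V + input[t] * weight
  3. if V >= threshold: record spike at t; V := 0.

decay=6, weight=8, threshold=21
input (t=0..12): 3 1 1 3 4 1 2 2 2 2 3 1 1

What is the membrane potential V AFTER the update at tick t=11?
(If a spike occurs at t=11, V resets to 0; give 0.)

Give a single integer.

t=0: input=3 -> V=0 FIRE
t=1: input=1 -> V=8
t=2: input=1 -> V=12
t=3: input=3 -> V=0 FIRE
t=4: input=4 -> V=0 FIRE
t=5: input=1 -> V=8
t=6: input=2 -> V=20
t=7: input=2 -> V=0 FIRE
t=8: input=2 -> V=16
t=9: input=2 -> V=0 FIRE
t=10: input=3 -> V=0 FIRE
t=11: input=1 -> V=8
t=12: input=1 -> V=12

Answer: 8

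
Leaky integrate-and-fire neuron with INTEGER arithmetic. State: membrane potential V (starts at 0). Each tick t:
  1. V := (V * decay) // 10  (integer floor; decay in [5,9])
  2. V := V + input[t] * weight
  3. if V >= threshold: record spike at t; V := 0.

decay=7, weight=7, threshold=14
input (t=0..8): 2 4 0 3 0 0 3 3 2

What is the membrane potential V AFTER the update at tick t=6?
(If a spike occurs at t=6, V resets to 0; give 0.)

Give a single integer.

Answer: 0

Derivation:
t=0: input=2 -> V=0 FIRE
t=1: input=4 -> V=0 FIRE
t=2: input=0 -> V=0
t=3: input=3 -> V=0 FIRE
t=4: input=0 -> V=0
t=5: input=0 -> V=0
t=6: input=3 -> V=0 FIRE
t=7: input=3 -> V=0 FIRE
t=8: input=2 -> V=0 FIRE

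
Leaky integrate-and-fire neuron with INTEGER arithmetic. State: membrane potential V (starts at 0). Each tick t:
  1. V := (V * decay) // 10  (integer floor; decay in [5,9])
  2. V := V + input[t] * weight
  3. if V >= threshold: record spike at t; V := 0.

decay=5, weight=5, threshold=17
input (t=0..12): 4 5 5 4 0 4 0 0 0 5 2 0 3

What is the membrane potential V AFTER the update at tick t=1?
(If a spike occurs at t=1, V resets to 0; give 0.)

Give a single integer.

Answer: 0

Derivation:
t=0: input=4 -> V=0 FIRE
t=1: input=5 -> V=0 FIRE
t=2: input=5 -> V=0 FIRE
t=3: input=4 -> V=0 FIRE
t=4: input=0 -> V=0
t=5: input=4 -> V=0 FIRE
t=6: input=0 -> V=0
t=7: input=0 -> V=0
t=8: input=0 -> V=0
t=9: input=5 -> V=0 FIRE
t=10: input=2 -> V=10
t=11: input=0 -> V=5
t=12: input=3 -> V=0 FIRE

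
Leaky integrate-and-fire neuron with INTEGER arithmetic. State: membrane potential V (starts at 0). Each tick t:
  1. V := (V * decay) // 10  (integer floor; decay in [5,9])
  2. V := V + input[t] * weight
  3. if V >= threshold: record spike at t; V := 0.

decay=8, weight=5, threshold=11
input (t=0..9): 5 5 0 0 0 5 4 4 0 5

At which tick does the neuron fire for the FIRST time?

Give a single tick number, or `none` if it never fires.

Answer: 0

Derivation:
t=0: input=5 -> V=0 FIRE
t=1: input=5 -> V=0 FIRE
t=2: input=0 -> V=0
t=3: input=0 -> V=0
t=4: input=0 -> V=0
t=5: input=5 -> V=0 FIRE
t=6: input=4 -> V=0 FIRE
t=7: input=4 -> V=0 FIRE
t=8: input=0 -> V=0
t=9: input=5 -> V=0 FIRE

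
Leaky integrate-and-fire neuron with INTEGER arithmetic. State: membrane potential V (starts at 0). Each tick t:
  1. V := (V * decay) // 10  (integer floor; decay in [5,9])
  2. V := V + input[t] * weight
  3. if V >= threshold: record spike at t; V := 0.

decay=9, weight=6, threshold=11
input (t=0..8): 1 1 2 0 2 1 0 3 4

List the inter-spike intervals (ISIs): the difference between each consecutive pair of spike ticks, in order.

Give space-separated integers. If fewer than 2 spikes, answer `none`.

Answer: 1 2 3 1

Derivation:
t=0: input=1 -> V=6
t=1: input=1 -> V=0 FIRE
t=2: input=2 -> V=0 FIRE
t=3: input=0 -> V=0
t=4: input=2 -> V=0 FIRE
t=5: input=1 -> V=6
t=6: input=0 -> V=5
t=7: input=3 -> V=0 FIRE
t=8: input=4 -> V=0 FIRE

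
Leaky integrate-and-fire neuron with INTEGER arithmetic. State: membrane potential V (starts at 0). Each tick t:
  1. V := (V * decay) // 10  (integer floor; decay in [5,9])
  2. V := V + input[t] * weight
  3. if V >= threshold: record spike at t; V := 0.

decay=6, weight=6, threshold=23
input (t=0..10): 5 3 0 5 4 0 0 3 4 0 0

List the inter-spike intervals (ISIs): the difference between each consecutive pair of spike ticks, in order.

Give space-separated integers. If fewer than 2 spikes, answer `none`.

Answer: 3 1 4

Derivation:
t=0: input=5 -> V=0 FIRE
t=1: input=3 -> V=18
t=2: input=0 -> V=10
t=3: input=5 -> V=0 FIRE
t=4: input=4 -> V=0 FIRE
t=5: input=0 -> V=0
t=6: input=0 -> V=0
t=7: input=3 -> V=18
t=8: input=4 -> V=0 FIRE
t=9: input=0 -> V=0
t=10: input=0 -> V=0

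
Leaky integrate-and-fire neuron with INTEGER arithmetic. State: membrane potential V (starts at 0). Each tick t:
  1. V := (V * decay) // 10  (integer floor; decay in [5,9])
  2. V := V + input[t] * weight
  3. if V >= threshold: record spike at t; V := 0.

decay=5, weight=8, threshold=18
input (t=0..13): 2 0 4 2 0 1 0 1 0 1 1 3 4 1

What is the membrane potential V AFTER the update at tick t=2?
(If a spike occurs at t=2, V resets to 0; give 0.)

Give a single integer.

t=0: input=2 -> V=16
t=1: input=0 -> V=8
t=2: input=4 -> V=0 FIRE
t=3: input=2 -> V=16
t=4: input=0 -> V=8
t=5: input=1 -> V=12
t=6: input=0 -> V=6
t=7: input=1 -> V=11
t=8: input=0 -> V=5
t=9: input=1 -> V=10
t=10: input=1 -> V=13
t=11: input=3 -> V=0 FIRE
t=12: input=4 -> V=0 FIRE
t=13: input=1 -> V=8

Answer: 0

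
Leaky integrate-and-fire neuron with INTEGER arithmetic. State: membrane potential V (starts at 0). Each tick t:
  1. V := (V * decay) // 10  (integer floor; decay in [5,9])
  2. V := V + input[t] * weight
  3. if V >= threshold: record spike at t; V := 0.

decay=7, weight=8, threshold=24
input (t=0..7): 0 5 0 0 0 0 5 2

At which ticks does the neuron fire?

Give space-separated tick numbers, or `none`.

Answer: 1 6

Derivation:
t=0: input=0 -> V=0
t=1: input=5 -> V=0 FIRE
t=2: input=0 -> V=0
t=3: input=0 -> V=0
t=4: input=0 -> V=0
t=5: input=0 -> V=0
t=6: input=5 -> V=0 FIRE
t=7: input=2 -> V=16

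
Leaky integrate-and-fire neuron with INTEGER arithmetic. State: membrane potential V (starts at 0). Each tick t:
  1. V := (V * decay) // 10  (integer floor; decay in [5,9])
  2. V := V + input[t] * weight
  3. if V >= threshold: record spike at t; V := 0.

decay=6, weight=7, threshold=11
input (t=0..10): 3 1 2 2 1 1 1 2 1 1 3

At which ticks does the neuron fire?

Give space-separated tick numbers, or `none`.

Answer: 0 2 3 5 7 9 10

Derivation:
t=0: input=3 -> V=0 FIRE
t=1: input=1 -> V=7
t=2: input=2 -> V=0 FIRE
t=3: input=2 -> V=0 FIRE
t=4: input=1 -> V=7
t=5: input=1 -> V=0 FIRE
t=6: input=1 -> V=7
t=7: input=2 -> V=0 FIRE
t=8: input=1 -> V=7
t=9: input=1 -> V=0 FIRE
t=10: input=3 -> V=0 FIRE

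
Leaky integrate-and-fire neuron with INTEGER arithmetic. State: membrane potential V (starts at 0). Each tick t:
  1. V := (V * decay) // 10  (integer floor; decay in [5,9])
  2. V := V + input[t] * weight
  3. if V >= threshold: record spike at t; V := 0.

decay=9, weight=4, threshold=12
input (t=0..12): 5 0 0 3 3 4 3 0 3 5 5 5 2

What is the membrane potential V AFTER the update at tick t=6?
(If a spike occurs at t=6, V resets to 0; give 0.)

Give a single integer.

Answer: 0

Derivation:
t=0: input=5 -> V=0 FIRE
t=1: input=0 -> V=0
t=2: input=0 -> V=0
t=3: input=3 -> V=0 FIRE
t=4: input=3 -> V=0 FIRE
t=5: input=4 -> V=0 FIRE
t=6: input=3 -> V=0 FIRE
t=7: input=0 -> V=0
t=8: input=3 -> V=0 FIRE
t=9: input=5 -> V=0 FIRE
t=10: input=5 -> V=0 FIRE
t=11: input=5 -> V=0 FIRE
t=12: input=2 -> V=8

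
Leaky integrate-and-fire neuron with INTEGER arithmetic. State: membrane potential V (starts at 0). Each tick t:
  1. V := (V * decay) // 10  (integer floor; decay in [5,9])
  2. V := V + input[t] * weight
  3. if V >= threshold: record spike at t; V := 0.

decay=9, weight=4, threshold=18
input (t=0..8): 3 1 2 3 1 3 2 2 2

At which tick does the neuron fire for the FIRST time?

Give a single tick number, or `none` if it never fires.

t=0: input=3 -> V=12
t=1: input=1 -> V=14
t=2: input=2 -> V=0 FIRE
t=3: input=3 -> V=12
t=4: input=1 -> V=14
t=5: input=3 -> V=0 FIRE
t=6: input=2 -> V=8
t=7: input=2 -> V=15
t=8: input=2 -> V=0 FIRE

Answer: 2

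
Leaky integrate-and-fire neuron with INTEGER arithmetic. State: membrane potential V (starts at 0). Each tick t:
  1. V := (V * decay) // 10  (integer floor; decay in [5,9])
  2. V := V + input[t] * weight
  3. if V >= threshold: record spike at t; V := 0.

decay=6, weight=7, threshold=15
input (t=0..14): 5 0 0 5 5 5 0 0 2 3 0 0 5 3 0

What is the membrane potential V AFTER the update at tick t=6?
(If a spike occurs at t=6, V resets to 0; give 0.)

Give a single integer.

Answer: 0

Derivation:
t=0: input=5 -> V=0 FIRE
t=1: input=0 -> V=0
t=2: input=0 -> V=0
t=3: input=5 -> V=0 FIRE
t=4: input=5 -> V=0 FIRE
t=5: input=5 -> V=0 FIRE
t=6: input=0 -> V=0
t=7: input=0 -> V=0
t=8: input=2 -> V=14
t=9: input=3 -> V=0 FIRE
t=10: input=0 -> V=0
t=11: input=0 -> V=0
t=12: input=5 -> V=0 FIRE
t=13: input=3 -> V=0 FIRE
t=14: input=0 -> V=0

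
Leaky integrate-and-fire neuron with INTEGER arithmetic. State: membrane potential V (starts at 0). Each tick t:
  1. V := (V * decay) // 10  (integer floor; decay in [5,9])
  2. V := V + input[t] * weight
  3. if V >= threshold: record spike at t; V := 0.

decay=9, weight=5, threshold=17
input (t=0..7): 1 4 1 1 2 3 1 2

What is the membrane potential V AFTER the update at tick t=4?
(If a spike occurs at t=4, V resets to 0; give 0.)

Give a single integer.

Answer: 0

Derivation:
t=0: input=1 -> V=5
t=1: input=4 -> V=0 FIRE
t=2: input=1 -> V=5
t=3: input=1 -> V=9
t=4: input=2 -> V=0 FIRE
t=5: input=3 -> V=15
t=6: input=1 -> V=0 FIRE
t=7: input=2 -> V=10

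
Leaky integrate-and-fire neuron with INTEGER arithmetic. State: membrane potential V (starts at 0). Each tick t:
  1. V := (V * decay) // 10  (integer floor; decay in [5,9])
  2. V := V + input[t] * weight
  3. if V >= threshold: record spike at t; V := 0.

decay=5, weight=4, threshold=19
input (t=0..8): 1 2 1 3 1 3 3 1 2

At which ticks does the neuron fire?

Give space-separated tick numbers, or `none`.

Answer: 6

Derivation:
t=0: input=1 -> V=4
t=1: input=2 -> V=10
t=2: input=1 -> V=9
t=3: input=3 -> V=16
t=4: input=1 -> V=12
t=5: input=3 -> V=18
t=6: input=3 -> V=0 FIRE
t=7: input=1 -> V=4
t=8: input=2 -> V=10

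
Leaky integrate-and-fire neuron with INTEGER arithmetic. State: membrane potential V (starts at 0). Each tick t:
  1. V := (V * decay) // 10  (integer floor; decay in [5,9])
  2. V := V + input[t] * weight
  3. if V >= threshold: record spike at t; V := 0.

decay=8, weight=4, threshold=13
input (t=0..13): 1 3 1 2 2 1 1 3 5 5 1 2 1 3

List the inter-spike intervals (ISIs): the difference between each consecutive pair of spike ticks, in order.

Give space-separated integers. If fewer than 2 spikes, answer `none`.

Answer: 3 3 1 1 4

Derivation:
t=0: input=1 -> V=4
t=1: input=3 -> V=0 FIRE
t=2: input=1 -> V=4
t=3: input=2 -> V=11
t=4: input=2 -> V=0 FIRE
t=5: input=1 -> V=4
t=6: input=1 -> V=7
t=7: input=3 -> V=0 FIRE
t=8: input=5 -> V=0 FIRE
t=9: input=5 -> V=0 FIRE
t=10: input=1 -> V=4
t=11: input=2 -> V=11
t=12: input=1 -> V=12
t=13: input=3 -> V=0 FIRE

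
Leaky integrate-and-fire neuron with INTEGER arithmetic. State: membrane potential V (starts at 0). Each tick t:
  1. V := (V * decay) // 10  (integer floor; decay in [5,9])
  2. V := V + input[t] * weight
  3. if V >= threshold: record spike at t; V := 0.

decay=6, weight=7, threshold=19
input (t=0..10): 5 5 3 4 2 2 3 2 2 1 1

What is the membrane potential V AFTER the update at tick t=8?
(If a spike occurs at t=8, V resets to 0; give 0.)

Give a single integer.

t=0: input=5 -> V=0 FIRE
t=1: input=5 -> V=0 FIRE
t=2: input=3 -> V=0 FIRE
t=3: input=4 -> V=0 FIRE
t=4: input=2 -> V=14
t=5: input=2 -> V=0 FIRE
t=6: input=3 -> V=0 FIRE
t=7: input=2 -> V=14
t=8: input=2 -> V=0 FIRE
t=9: input=1 -> V=7
t=10: input=1 -> V=11

Answer: 0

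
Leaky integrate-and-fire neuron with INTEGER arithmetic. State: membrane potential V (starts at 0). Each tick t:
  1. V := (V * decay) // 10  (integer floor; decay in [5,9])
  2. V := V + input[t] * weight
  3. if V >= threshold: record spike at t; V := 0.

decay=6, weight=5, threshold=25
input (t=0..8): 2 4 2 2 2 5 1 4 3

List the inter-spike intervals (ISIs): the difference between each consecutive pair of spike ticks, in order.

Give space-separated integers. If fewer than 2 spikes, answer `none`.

t=0: input=2 -> V=10
t=1: input=4 -> V=0 FIRE
t=2: input=2 -> V=10
t=3: input=2 -> V=16
t=4: input=2 -> V=19
t=5: input=5 -> V=0 FIRE
t=6: input=1 -> V=5
t=7: input=4 -> V=23
t=8: input=3 -> V=0 FIRE

Answer: 4 3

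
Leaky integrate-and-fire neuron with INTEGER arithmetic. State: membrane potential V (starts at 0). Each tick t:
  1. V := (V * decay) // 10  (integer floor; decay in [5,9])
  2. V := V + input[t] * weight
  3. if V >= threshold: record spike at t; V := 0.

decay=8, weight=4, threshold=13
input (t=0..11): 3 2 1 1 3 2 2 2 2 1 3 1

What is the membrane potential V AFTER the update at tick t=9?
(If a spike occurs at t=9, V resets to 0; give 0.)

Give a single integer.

t=0: input=3 -> V=12
t=1: input=2 -> V=0 FIRE
t=2: input=1 -> V=4
t=3: input=1 -> V=7
t=4: input=3 -> V=0 FIRE
t=5: input=2 -> V=8
t=6: input=2 -> V=0 FIRE
t=7: input=2 -> V=8
t=8: input=2 -> V=0 FIRE
t=9: input=1 -> V=4
t=10: input=3 -> V=0 FIRE
t=11: input=1 -> V=4

Answer: 4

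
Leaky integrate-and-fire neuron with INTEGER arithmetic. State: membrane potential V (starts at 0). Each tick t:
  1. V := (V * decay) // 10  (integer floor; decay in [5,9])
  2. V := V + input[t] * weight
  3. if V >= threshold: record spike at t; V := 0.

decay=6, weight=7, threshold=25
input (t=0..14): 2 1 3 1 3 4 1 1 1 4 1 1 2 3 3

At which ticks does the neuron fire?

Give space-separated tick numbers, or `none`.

Answer: 2 4 5 9 13

Derivation:
t=0: input=2 -> V=14
t=1: input=1 -> V=15
t=2: input=3 -> V=0 FIRE
t=3: input=1 -> V=7
t=4: input=3 -> V=0 FIRE
t=5: input=4 -> V=0 FIRE
t=6: input=1 -> V=7
t=7: input=1 -> V=11
t=8: input=1 -> V=13
t=9: input=4 -> V=0 FIRE
t=10: input=1 -> V=7
t=11: input=1 -> V=11
t=12: input=2 -> V=20
t=13: input=3 -> V=0 FIRE
t=14: input=3 -> V=21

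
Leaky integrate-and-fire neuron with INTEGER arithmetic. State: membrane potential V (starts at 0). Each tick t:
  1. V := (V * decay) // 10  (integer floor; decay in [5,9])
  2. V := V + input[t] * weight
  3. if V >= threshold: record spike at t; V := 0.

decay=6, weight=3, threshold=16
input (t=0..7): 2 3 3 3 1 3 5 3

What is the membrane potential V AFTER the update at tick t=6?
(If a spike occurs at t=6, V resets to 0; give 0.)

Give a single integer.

Answer: 0

Derivation:
t=0: input=2 -> V=6
t=1: input=3 -> V=12
t=2: input=3 -> V=0 FIRE
t=3: input=3 -> V=9
t=4: input=1 -> V=8
t=5: input=3 -> V=13
t=6: input=5 -> V=0 FIRE
t=7: input=3 -> V=9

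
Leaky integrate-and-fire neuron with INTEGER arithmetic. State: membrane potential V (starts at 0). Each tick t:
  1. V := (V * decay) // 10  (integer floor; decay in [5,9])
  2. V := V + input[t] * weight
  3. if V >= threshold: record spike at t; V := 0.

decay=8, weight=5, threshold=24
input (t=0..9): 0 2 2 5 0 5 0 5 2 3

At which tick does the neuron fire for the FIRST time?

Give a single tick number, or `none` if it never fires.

Answer: 3

Derivation:
t=0: input=0 -> V=0
t=1: input=2 -> V=10
t=2: input=2 -> V=18
t=3: input=5 -> V=0 FIRE
t=4: input=0 -> V=0
t=5: input=5 -> V=0 FIRE
t=6: input=0 -> V=0
t=7: input=5 -> V=0 FIRE
t=8: input=2 -> V=10
t=9: input=3 -> V=23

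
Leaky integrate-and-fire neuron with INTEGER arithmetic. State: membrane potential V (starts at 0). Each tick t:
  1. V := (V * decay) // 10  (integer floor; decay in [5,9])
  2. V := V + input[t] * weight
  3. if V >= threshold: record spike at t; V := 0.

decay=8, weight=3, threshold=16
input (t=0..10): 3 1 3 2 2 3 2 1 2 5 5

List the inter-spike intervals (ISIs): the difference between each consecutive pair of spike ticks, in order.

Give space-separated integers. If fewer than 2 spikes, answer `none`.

Answer: 3 4

Derivation:
t=0: input=3 -> V=9
t=1: input=1 -> V=10
t=2: input=3 -> V=0 FIRE
t=3: input=2 -> V=6
t=4: input=2 -> V=10
t=5: input=3 -> V=0 FIRE
t=6: input=2 -> V=6
t=7: input=1 -> V=7
t=8: input=2 -> V=11
t=9: input=5 -> V=0 FIRE
t=10: input=5 -> V=15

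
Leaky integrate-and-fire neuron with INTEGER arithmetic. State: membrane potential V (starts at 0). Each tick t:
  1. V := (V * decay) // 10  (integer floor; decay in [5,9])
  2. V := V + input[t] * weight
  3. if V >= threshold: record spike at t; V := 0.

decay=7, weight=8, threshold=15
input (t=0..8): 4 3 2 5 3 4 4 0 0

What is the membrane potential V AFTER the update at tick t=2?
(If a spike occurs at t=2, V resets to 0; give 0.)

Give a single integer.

t=0: input=4 -> V=0 FIRE
t=1: input=3 -> V=0 FIRE
t=2: input=2 -> V=0 FIRE
t=3: input=5 -> V=0 FIRE
t=4: input=3 -> V=0 FIRE
t=5: input=4 -> V=0 FIRE
t=6: input=4 -> V=0 FIRE
t=7: input=0 -> V=0
t=8: input=0 -> V=0

Answer: 0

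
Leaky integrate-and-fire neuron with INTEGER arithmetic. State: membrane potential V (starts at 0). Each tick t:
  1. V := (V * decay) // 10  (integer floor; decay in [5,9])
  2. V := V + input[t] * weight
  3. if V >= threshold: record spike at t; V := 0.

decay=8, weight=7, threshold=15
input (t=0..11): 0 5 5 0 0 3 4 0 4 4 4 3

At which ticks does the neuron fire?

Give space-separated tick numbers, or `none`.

Answer: 1 2 5 6 8 9 10 11

Derivation:
t=0: input=0 -> V=0
t=1: input=5 -> V=0 FIRE
t=2: input=5 -> V=0 FIRE
t=3: input=0 -> V=0
t=4: input=0 -> V=0
t=5: input=3 -> V=0 FIRE
t=6: input=4 -> V=0 FIRE
t=7: input=0 -> V=0
t=8: input=4 -> V=0 FIRE
t=9: input=4 -> V=0 FIRE
t=10: input=4 -> V=0 FIRE
t=11: input=3 -> V=0 FIRE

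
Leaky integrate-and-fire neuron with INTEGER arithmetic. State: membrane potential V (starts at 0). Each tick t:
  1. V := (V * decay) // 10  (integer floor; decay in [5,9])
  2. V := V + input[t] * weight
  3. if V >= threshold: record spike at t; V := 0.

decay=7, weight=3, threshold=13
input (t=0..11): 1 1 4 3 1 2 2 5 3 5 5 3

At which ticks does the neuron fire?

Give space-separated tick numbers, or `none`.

Answer: 2 6 7 9 10

Derivation:
t=0: input=1 -> V=3
t=1: input=1 -> V=5
t=2: input=4 -> V=0 FIRE
t=3: input=3 -> V=9
t=4: input=1 -> V=9
t=5: input=2 -> V=12
t=6: input=2 -> V=0 FIRE
t=7: input=5 -> V=0 FIRE
t=8: input=3 -> V=9
t=9: input=5 -> V=0 FIRE
t=10: input=5 -> V=0 FIRE
t=11: input=3 -> V=9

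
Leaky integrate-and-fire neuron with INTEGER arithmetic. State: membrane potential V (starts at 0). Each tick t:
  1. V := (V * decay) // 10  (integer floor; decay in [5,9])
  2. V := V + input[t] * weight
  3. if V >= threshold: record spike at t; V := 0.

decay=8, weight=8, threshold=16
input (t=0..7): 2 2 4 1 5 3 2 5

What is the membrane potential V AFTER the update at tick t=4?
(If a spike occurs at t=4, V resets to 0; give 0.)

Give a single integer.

Answer: 0

Derivation:
t=0: input=2 -> V=0 FIRE
t=1: input=2 -> V=0 FIRE
t=2: input=4 -> V=0 FIRE
t=3: input=1 -> V=8
t=4: input=5 -> V=0 FIRE
t=5: input=3 -> V=0 FIRE
t=6: input=2 -> V=0 FIRE
t=7: input=5 -> V=0 FIRE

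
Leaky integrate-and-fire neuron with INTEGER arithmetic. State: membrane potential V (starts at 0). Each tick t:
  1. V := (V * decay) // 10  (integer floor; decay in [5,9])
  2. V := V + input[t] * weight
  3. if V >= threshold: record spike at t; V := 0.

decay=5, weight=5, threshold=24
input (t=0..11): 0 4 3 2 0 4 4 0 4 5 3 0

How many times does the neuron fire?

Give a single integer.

Answer: 3

Derivation:
t=0: input=0 -> V=0
t=1: input=4 -> V=20
t=2: input=3 -> V=0 FIRE
t=3: input=2 -> V=10
t=4: input=0 -> V=5
t=5: input=4 -> V=22
t=6: input=4 -> V=0 FIRE
t=7: input=0 -> V=0
t=8: input=4 -> V=20
t=9: input=5 -> V=0 FIRE
t=10: input=3 -> V=15
t=11: input=0 -> V=7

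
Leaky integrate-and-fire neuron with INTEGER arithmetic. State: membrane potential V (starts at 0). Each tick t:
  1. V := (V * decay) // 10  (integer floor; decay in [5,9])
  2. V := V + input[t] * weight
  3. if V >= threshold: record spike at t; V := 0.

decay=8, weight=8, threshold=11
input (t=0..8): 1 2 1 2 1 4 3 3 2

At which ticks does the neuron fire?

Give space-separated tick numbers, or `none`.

t=0: input=1 -> V=8
t=1: input=2 -> V=0 FIRE
t=2: input=1 -> V=8
t=3: input=2 -> V=0 FIRE
t=4: input=1 -> V=8
t=5: input=4 -> V=0 FIRE
t=6: input=3 -> V=0 FIRE
t=7: input=3 -> V=0 FIRE
t=8: input=2 -> V=0 FIRE

Answer: 1 3 5 6 7 8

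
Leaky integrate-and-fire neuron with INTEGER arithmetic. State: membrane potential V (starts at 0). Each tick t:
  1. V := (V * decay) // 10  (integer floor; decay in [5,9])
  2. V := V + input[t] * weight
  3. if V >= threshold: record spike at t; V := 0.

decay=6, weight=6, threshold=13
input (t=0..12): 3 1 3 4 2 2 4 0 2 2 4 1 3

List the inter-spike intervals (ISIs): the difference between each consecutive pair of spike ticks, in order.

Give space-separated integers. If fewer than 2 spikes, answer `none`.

t=0: input=3 -> V=0 FIRE
t=1: input=1 -> V=6
t=2: input=3 -> V=0 FIRE
t=3: input=4 -> V=0 FIRE
t=4: input=2 -> V=12
t=5: input=2 -> V=0 FIRE
t=6: input=4 -> V=0 FIRE
t=7: input=0 -> V=0
t=8: input=2 -> V=12
t=9: input=2 -> V=0 FIRE
t=10: input=4 -> V=0 FIRE
t=11: input=1 -> V=6
t=12: input=3 -> V=0 FIRE

Answer: 2 1 2 1 3 1 2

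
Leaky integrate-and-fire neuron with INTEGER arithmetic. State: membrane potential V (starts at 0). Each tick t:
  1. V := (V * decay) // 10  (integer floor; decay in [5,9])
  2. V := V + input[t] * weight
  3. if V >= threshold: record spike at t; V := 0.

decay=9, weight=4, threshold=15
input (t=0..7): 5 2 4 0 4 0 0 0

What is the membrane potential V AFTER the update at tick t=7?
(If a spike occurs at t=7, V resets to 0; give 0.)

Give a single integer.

t=0: input=5 -> V=0 FIRE
t=1: input=2 -> V=8
t=2: input=4 -> V=0 FIRE
t=3: input=0 -> V=0
t=4: input=4 -> V=0 FIRE
t=5: input=0 -> V=0
t=6: input=0 -> V=0
t=7: input=0 -> V=0

Answer: 0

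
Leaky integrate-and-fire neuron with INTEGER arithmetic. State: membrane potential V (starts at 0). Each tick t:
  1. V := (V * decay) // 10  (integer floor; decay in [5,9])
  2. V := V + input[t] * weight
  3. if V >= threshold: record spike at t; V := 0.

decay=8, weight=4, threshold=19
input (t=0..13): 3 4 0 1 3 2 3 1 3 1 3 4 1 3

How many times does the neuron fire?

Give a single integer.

Answer: 4

Derivation:
t=0: input=3 -> V=12
t=1: input=4 -> V=0 FIRE
t=2: input=0 -> V=0
t=3: input=1 -> V=4
t=4: input=3 -> V=15
t=5: input=2 -> V=0 FIRE
t=6: input=3 -> V=12
t=7: input=1 -> V=13
t=8: input=3 -> V=0 FIRE
t=9: input=1 -> V=4
t=10: input=3 -> V=15
t=11: input=4 -> V=0 FIRE
t=12: input=1 -> V=4
t=13: input=3 -> V=15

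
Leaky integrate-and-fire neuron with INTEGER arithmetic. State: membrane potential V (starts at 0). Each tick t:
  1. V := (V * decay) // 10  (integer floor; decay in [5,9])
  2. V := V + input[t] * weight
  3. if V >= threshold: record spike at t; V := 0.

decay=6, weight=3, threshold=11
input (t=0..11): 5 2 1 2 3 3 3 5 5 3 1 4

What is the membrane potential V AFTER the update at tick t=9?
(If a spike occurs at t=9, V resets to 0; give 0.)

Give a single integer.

t=0: input=5 -> V=0 FIRE
t=1: input=2 -> V=6
t=2: input=1 -> V=6
t=3: input=2 -> V=9
t=4: input=3 -> V=0 FIRE
t=5: input=3 -> V=9
t=6: input=3 -> V=0 FIRE
t=7: input=5 -> V=0 FIRE
t=8: input=5 -> V=0 FIRE
t=9: input=3 -> V=9
t=10: input=1 -> V=8
t=11: input=4 -> V=0 FIRE

Answer: 9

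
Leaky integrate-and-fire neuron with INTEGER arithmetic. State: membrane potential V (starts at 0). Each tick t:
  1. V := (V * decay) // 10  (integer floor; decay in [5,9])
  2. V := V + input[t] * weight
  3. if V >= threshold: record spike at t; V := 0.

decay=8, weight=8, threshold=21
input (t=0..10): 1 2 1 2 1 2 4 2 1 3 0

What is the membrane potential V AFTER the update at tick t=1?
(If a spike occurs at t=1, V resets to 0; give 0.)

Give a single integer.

Answer: 0

Derivation:
t=0: input=1 -> V=8
t=1: input=2 -> V=0 FIRE
t=2: input=1 -> V=8
t=3: input=2 -> V=0 FIRE
t=4: input=1 -> V=8
t=5: input=2 -> V=0 FIRE
t=6: input=4 -> V=0 FIRE
t=7: input=2 -> V=16
t=8: input=1 -> V=20
t=9: input=3 -> V=0 FIRE
t=10: input=0 -> V=0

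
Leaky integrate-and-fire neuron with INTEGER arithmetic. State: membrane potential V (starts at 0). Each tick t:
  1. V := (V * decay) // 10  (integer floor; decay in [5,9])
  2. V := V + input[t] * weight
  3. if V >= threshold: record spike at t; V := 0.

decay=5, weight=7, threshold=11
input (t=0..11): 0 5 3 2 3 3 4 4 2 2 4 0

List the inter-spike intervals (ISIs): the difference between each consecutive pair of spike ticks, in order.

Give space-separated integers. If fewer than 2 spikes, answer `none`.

t=0: input=0 -> V=0
t=1: input=5 -> V=0 FIRE
t=2: input=3 -> V=0 FIRE
t=3: input=2 -> V=0 FIRE
t=4: input=3 -> V=0 FIRE
t=5: input=3 -> V=0 FIRE
t=6: input=4 -> V=0 FIRE
t=7: input=4 -> V=0 FIRE
t=8: input=2 -> V=0 FIRE
t=9: input=2 -> V=0 FIRE
t=10: input=4 -> V=0 FIRE
t=11: input=0 -> V=0

Answer: 1 1 1 1 1 1 1 1 1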